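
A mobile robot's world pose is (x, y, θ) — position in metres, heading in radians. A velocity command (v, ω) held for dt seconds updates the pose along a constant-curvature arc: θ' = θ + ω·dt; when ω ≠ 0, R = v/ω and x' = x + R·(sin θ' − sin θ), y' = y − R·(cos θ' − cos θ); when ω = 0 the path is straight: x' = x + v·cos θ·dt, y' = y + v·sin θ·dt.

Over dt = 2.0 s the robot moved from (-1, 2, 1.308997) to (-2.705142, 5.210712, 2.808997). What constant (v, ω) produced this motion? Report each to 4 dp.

Δθ = 2.808997 − 1.308997 = 1.500000
ω = Δθ/dt = 1.500000/2.0 = 0.7500
R = −Δy/(cos θ' − cos θ) = 2.6667
v = R·ω = 2.6667·0.7500 = 2.0000

v = 2.0000, ω = 0.7500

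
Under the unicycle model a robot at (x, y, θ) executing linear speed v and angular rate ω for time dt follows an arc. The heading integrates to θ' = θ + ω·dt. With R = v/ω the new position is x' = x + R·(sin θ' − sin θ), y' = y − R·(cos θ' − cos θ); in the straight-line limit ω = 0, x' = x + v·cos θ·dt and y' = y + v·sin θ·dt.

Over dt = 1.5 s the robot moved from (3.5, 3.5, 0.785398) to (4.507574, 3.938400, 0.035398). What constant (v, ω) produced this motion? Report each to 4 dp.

v = 0.7500, ω = -0.5000

Δθ = 0.035398 − 0.785398 = -0.750000
ω = Δθ/dt = -0.750000/1.5 = -0.5000
R = Δx/(sin θ' − sin θ) = -1.5000
v = R·ω = -1.5000·-0.5000 = 0.7500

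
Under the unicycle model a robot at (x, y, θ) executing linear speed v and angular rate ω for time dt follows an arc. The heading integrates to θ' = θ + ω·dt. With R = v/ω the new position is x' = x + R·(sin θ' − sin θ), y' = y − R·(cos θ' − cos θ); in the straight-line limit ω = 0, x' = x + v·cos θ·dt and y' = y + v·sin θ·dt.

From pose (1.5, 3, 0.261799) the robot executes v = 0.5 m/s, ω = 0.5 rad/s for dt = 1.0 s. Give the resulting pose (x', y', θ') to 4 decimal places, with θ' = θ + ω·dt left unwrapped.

(1.9314, 3.2423, 0.7618)

θ' = 0.2618 + 0.5·1.0 = 0.7618
R = v/ω = 0.5/0.5 = 1.0000
x' = 1.5 + 1.0000·(sin 0.7618 − sin 0.2618) = 1.9314
y' = 3 − 1.0000·(cos 0.7618 − cos 0.2618) = 3.2423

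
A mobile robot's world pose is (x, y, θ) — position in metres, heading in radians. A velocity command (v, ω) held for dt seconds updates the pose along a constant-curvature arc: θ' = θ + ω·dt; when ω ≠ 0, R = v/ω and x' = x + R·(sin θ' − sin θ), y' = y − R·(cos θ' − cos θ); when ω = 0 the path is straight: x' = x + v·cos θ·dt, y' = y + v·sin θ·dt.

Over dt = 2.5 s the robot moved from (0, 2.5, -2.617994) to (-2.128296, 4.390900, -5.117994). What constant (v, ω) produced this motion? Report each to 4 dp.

Δθ = -5.117994 − -2.617994 = -2.500000
ω = Δθ/dt = -2.500000/2.5 = -1.0000
R = Δx/(sin θ' − sin θ) = -1.5000
v = R·ω = -1.5000·-1.0000 = 1.5000

v = 1.5000, ω = -1.0000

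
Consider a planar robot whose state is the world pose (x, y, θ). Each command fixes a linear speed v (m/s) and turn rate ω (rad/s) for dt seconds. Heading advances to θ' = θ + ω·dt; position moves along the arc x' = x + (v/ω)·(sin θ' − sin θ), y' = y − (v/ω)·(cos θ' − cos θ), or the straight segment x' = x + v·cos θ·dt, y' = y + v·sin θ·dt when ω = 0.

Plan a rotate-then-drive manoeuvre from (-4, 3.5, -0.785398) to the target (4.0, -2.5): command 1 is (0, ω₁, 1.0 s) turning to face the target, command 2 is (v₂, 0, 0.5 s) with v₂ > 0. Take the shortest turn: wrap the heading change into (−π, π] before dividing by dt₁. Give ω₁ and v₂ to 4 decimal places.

heading to target = atan2(-2.5−3.5, 4−-4) = -0.6435
Δθ = wrap(-0.6435 − -0.7854) = 0.1419; ω₁ = Δθ/dt₁ = 0.1419
distance = √((4−-4)² + (-2.5−3.5)²) = 10.0000; v₂ = distance/dt₂ = 20.0000

ω₁ = 0.1419, v₂ = 20.0000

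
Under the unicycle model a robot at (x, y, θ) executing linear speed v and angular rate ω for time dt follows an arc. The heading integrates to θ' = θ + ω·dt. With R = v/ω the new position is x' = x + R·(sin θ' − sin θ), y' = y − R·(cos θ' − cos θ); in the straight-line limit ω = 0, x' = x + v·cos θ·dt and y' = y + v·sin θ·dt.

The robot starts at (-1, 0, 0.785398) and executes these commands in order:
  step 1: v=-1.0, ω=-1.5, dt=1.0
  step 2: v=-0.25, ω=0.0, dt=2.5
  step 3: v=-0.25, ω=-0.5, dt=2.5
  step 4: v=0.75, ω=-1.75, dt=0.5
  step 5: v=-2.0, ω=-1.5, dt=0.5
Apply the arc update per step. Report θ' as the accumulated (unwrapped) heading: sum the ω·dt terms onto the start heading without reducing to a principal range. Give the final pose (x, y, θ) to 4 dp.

step 1: θ'=-0.7146 (R=0.6667) → pose (-1.9083, -0.0322, -0.7146)
step 2: θ'=-0.7146 (straight) → pose (-2.3804, 0.3774, -0.7146)
step 3: θ'=-1.9646 (R=0.5000) → pose (-2.5144, 0.9469, -1.9646)
step 4: θ'=-2.8396 (R=-0.4286) → pose (-2.7827, 0.7022, -2.8396)
step 5: θ'=-3.5896 (R=1.3333) → pose (-1.8086, 0.6310, -3.5896)

(-1.8086, 0.6310, -3.5896)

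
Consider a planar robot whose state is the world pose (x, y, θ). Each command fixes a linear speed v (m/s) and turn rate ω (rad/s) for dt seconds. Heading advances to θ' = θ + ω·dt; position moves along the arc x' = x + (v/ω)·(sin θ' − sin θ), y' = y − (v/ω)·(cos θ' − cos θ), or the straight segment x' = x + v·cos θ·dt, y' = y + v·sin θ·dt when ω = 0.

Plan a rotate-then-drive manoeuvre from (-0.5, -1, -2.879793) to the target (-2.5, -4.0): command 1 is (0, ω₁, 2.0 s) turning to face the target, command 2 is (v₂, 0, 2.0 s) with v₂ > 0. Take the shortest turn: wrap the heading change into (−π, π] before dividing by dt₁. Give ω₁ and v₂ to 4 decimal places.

heading to target = atan2(-4−-1, -2.5−-0.5) = -2.1588
Δθ = wrap(-2.1588 − -2.8798) = 0.7210; ω₁ = Δθ/dt₁ = 0.3605
distance = √((-2.5−-0.5)² + (-4−-1)²) = 3.6056; v₂ = distance/dt₂ = 1.8028

ω₁ = 0.3605, v₂ = 1.8028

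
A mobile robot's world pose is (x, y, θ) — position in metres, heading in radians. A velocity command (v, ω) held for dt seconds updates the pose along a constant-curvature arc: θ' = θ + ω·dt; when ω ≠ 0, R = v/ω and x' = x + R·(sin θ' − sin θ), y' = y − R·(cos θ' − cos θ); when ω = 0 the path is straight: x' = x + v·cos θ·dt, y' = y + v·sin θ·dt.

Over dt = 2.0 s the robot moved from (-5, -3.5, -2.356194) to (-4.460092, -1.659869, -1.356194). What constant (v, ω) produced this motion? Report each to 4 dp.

Δθ = -1.356194 − -2.356194 = 1.000000
ω = Δθ/dt = 1.000000/2.0 = 0.5000
R = −Δy/(cos θ' − cos θ) = -2.0000
v = R·ω = -2.0000·0.5000 = -1.0000

v = -1.0000, ω = 0.5000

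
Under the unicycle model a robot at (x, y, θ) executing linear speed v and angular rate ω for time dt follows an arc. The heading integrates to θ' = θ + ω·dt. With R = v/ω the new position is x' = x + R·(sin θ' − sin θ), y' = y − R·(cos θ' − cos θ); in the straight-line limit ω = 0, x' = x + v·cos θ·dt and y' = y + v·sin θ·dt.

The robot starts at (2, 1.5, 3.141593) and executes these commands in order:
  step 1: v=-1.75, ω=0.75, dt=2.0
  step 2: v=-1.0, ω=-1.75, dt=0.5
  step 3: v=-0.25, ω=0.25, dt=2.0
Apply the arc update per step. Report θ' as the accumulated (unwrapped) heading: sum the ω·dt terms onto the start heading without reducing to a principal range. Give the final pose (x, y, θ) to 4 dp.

(4.8803, 4.4711, 4.2666)

step 1: θ'=4.6416 (R=-2.3333) → pose (4.3275, 3.6683, 4.6416)
step 2: θ'=3.7666 (R=0.5714) → pose (4.5631, 4.0913, 3.7666)
step 3: θ'=4.2666 (R=-1.0000) → pose (4.8803, 4.4711, 4.2666)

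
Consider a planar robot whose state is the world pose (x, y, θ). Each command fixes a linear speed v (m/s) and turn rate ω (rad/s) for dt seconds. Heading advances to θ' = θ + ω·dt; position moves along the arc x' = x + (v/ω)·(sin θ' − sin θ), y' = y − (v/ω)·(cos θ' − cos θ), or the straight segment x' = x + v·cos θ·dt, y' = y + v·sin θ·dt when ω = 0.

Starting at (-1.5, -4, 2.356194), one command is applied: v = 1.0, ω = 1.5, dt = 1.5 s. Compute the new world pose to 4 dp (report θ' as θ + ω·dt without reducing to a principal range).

θ' = 2.3562 + 1.5·1.5 = 4.6062
R = v/ω = 1.0/1.5 = 0.6667
x' = -1.5 + 0.6667·(sin 4.6062 − sin 2.3562) = -2.6343
y' = -4 − 0.6667·(cos 4.6062 − cos 2.3562) = -4.4007

(-2.6343, -4.4007, 4.6062)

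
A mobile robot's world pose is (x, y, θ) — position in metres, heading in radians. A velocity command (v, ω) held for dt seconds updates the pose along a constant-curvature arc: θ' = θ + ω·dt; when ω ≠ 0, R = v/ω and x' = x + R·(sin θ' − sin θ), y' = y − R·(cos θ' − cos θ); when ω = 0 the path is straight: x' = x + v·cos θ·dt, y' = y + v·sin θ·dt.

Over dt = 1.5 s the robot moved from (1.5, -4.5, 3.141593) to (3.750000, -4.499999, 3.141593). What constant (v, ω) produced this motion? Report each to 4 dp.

Δθ = 3.141593 − 3.141593 = 0.000000
ω = Δθ/dt = 0.000000/1.5 = 0.0000
ω = 0 → v = (Δx·cos θ + Δy·sin θ)/dt = -1.5000

v = -1.5000, ω = 0.0000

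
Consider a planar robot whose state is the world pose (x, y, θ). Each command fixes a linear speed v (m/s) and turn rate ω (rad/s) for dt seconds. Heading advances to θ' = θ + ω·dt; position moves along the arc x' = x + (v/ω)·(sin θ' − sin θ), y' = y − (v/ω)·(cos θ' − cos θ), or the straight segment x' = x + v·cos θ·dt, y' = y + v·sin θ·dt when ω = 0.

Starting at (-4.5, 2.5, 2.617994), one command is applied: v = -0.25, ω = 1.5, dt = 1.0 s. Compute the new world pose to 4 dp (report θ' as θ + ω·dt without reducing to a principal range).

θ' = 2.6180 + 1.5·1.0 = 4.1180
R = v/ω = -0.25/1.5 = -0.1667
x' = -4.5 + -0.1667·(sin 4.1180 − sin 2.6180) = -4.2786
y' = 2.5 − -0.1667·(cos 4.1180 − cos 2.6180) = 2.5510

(-4.2786, 2.5510, 4.1180)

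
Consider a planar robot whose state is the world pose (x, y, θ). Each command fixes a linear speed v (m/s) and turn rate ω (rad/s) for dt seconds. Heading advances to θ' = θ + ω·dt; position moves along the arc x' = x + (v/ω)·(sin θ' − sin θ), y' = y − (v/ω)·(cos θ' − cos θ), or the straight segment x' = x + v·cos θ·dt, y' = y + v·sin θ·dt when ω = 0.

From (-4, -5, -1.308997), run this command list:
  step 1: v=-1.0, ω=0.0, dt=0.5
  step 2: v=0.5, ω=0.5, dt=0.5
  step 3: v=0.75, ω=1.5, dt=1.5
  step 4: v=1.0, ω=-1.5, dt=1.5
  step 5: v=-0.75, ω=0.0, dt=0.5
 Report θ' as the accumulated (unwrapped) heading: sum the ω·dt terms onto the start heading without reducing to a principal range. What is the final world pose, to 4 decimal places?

(-2.1183, -4.2822, -1.0590)

step 1: θ'=-1.3090 (straight) → pose (-4.1294, -4.5170, -1.3090)
step 2: θ'=-1.0590 (R=1.0000) → pose (-4.0353, -4.7480, -1.0590)
step 3: θ'=1.1910 (R=0.5000) → pose (-3.1350, -4.6885, 1.1910)
step 4: θ'=-1.0590 (R=-0.6667) → pose (-1.9346, -4.6091, -1.0590)
step 5: θ'=-1.0590 (straight) → pose (-2.1183, -4.2822, -1.0590)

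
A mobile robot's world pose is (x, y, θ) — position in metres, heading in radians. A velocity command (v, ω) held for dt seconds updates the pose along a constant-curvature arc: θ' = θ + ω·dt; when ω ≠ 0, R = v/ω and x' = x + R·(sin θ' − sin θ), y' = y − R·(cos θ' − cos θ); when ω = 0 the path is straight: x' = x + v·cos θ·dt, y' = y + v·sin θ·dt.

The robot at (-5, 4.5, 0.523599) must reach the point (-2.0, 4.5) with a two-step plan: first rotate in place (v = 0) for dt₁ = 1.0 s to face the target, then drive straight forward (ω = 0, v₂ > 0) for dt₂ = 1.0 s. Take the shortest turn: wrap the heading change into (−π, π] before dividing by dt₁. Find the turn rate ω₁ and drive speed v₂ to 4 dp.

heading to target = atan2(4.5−4.5, -2−-5) = 0.0000
Δθ = wrap(0.0000 − 0.5236) = -0.5236; ω₁ = Δθ/dt₁ = -0.5236
distance = √((-2−-5)² + (4.5−4.5)²) = 3.0000; v₂ = distance/dt₂ = 3.0000

ω₁ = -0.5236, v₂ = 3.0000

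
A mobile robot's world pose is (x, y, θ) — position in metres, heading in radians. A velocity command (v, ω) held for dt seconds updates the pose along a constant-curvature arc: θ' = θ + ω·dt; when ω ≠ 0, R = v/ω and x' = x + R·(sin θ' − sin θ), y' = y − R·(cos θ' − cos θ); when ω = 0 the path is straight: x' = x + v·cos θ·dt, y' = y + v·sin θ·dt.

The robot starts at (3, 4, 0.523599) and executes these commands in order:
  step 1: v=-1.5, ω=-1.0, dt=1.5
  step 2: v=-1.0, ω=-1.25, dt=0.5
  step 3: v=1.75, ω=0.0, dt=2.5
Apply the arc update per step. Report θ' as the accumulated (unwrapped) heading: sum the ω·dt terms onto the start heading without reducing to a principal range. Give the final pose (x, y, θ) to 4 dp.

step 1: θ'=-0.9764 (R=1.5000) → pose (1.0073, 4.4590, -0.9764)
step 2: θ'=-1.6014 (R=0.8000) → pose (0.8704, 4.9315, -1.6014)
step 3: θ'=-1.6014 (straight) → pose (0.7366, 0.5586, -1.6014)

(0.7366, 0.5586, -1.6014)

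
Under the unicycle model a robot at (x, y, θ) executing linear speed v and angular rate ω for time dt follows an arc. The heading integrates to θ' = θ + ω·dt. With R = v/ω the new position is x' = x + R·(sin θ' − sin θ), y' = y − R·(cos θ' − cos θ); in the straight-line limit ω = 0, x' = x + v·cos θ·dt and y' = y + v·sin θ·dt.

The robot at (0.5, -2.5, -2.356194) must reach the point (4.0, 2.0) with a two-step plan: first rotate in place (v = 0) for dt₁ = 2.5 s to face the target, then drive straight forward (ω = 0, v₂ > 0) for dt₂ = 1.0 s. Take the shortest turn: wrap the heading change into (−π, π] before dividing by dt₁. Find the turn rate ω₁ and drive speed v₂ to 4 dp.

heading to target = atan2(2−-2.5, 4−0.5) = 0.9098
Δθ = wrap(0.9098 − -2.3562) = -3.0172; ω₁ = Δθ/dt₁ = -1.2069
distance = √((4−0.5)² + (2−-2.5)²) = 5.7009; v₂ = distance/dt₂ = 5.7009

ω₁ = -1.2069, v₂ = 5.7009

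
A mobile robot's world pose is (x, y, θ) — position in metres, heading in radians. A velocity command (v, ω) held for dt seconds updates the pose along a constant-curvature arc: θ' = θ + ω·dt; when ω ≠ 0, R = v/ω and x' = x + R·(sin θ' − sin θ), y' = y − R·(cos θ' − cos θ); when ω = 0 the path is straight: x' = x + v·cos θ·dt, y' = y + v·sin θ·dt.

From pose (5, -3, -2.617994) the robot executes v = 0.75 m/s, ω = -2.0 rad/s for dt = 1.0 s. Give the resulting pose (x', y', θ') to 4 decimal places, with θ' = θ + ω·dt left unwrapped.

θ' = -2.6180 + -2.0·1.0 = -4.6180
R = v/ω = 0.75/-2.0 = -0.3750
x' = 5 + -0.3750·(sin -4.6180 − sin -2.6180) = 4.4392
y' = -3 − -0.3750·(cos -4.6180 − cos -2.6180) = -2.7106

(4.4392, -2.7106, -4.6180)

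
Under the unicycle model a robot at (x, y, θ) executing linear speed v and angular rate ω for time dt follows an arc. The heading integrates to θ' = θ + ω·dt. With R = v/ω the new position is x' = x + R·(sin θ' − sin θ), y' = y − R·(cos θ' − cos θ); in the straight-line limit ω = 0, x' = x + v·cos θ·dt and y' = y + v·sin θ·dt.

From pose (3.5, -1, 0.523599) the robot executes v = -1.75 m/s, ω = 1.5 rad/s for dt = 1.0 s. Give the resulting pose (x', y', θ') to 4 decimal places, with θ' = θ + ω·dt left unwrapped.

(3.0342, -2.5208, 2.0236)

θ' = 0.5236 + 1.5·1.0 = 2.0236
R = v/ω = -1.75/1.5 = -1.1667
x' = 3.5 + -1.1667·(sin 2.0236 − sin 0.5236) = 3.0342
y' = -1 − -1.1667·(cos 2.0236 − cos 0.5236) = -2.5208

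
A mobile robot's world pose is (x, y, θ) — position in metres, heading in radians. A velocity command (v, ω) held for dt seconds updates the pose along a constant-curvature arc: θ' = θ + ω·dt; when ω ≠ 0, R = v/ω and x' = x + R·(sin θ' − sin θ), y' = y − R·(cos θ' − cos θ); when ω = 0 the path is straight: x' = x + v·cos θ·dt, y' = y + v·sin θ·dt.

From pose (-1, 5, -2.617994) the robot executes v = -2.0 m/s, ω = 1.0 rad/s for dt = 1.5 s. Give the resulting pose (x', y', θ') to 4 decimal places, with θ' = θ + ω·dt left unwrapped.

(-0.2016, 7.6070, -1.1180)

θ' = -2.6180 + 1.0·1.5 = -1.1180
R = v/ω = -2.0/1.0 = -2.0000
x' = -1 + -2.0000·(sin -1.1180 − sin -2.6180) = -0.2016
y' = 5 − -2.0000·(cos -1.1180 − cos -2.6180) = 7.6070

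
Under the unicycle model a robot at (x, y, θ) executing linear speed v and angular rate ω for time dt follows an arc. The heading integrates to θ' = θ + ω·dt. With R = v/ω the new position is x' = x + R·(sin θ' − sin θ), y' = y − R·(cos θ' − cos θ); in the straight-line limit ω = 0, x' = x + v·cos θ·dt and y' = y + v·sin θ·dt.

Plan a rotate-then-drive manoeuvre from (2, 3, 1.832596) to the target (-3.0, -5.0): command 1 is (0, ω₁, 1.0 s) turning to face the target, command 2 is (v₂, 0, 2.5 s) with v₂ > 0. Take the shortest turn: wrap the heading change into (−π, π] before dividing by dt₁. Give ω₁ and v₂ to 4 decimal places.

ω₁ = 2.3212, v₂ = 3.7736

heading to target = atan2(-5−3, -3−2) = -2.1294
Δθ = wrap(-2.1294 − 1.8326) = 2.3212; ω₁ = Δθ/dt₁ = 2.3212
distance = √((-3−2)² + (-5−3)²) = 9.4340; v₂ = distance/dt₂ = 3.7736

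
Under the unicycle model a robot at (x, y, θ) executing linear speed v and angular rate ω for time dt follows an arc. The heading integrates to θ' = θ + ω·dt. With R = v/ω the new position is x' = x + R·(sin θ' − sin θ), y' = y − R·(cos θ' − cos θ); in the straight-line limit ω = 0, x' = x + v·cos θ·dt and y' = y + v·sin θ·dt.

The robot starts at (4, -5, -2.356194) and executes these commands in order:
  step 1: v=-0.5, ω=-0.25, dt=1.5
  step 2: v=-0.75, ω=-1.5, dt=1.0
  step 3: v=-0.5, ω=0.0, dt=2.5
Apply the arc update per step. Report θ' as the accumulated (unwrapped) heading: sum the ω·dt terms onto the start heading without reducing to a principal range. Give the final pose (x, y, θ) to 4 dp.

(5.8375, -5.9154, -4.2312)

step 1: θ'=-2.7312 (R=2.0000) → pose (4.6163, -4.5803, -2.7312)
step 2: θ'=-4.2312 (R=0.5000) → pose (5.2590, -4.8074, -4.2312)
step 3: θ'=-4.2312 (straight) → pose (5.8375, -5.9154, -4.2312)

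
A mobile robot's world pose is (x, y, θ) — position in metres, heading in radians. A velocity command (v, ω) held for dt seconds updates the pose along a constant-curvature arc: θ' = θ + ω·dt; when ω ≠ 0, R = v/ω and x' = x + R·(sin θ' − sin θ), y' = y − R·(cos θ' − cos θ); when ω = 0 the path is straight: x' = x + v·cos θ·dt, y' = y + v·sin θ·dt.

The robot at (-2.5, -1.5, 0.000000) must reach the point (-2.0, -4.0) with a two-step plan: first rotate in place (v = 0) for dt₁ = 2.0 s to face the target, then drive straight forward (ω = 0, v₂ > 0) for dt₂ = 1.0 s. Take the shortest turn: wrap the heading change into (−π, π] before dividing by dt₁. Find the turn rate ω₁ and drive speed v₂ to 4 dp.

ω₁ = -0.6867, v₂ = 2.5495

heading to target = atan2(-4−-1.5, -2−-2.5) = -1.3734
Δθ = wrap(-1.3734 − 0.0000) = -1.3734; ω₁ = Δθ/dt₁ = -0.6867
distance = √((-2−-2.5)² + (-4−-1.5)²) = 2.5495; v₂ = distance/dt₂ = 2.5495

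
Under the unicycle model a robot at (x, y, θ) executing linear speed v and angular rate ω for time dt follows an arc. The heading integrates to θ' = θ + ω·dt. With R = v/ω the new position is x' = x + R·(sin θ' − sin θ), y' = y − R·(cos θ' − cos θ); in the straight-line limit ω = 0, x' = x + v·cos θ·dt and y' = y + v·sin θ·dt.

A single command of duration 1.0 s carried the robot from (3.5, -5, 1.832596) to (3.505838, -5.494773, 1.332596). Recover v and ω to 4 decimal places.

Δθ = 1.332596 − 1.832596 = -0.500000
ω = Δθ/dt = -0.500000/1.0 = -0.5000
R = −Δy/(cos θ' − cos θ) = 1.0000
v = R·ω = 1.0000·-0.5000 = -0.5000

v = -0.5000, ω = -0.5000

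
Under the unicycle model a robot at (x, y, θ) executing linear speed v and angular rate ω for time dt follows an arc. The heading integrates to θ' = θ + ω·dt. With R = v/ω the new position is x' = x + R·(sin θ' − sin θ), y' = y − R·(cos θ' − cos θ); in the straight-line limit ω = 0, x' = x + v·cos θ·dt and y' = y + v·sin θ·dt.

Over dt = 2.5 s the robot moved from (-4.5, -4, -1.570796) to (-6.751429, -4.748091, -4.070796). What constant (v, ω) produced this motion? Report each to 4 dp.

Δθ = -4.070796 − -1.570796 = -2.500000
ω = Δθ/dt = -2.500000/2.5 = -1.0000
R = Δx/(sin θ' − sin θ) = -1.2500
v = R·ω = -1.2500·-1.0000 = 1.2500

v = 1.2500, ω = -1.0000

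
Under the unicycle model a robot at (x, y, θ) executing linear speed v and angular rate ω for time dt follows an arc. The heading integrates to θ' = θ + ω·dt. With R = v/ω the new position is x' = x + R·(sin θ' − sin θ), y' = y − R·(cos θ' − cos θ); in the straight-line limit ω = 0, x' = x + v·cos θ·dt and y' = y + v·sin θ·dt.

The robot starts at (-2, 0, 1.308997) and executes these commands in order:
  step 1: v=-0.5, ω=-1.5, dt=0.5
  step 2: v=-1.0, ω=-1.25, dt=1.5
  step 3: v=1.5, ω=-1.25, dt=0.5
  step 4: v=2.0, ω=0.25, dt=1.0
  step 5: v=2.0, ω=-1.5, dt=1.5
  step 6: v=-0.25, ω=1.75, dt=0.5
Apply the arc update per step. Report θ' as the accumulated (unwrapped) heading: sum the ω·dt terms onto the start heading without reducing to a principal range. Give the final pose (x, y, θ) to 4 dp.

step 1: θ'=0.5590 (R=0.3333) → pose (-2.1452, -0.1963, 0.5590)
step 2: θ'=-1.3160 (R=0.8000) → pose (-3.3436, 0.2803, -1.3160)
step 3: θ'=-1.9410 (R=-1.2000) → pose (-3.3862, -0.4564, -1.9410)
step 4: θ'=-1.6910 (R=8.0000) → pose (-3.8704, -2.3915, -1.6910)
step 5: θ'=-3.9410 (R=-1.3333) → pose (-6.1501, -3.1611, -3.9410)
step 6: θ'=-3.0660 (R=-0.1429) → pose (-6.0369, -3.2040, -3.0660)

(-6.0369, -3.2040, -3.0660)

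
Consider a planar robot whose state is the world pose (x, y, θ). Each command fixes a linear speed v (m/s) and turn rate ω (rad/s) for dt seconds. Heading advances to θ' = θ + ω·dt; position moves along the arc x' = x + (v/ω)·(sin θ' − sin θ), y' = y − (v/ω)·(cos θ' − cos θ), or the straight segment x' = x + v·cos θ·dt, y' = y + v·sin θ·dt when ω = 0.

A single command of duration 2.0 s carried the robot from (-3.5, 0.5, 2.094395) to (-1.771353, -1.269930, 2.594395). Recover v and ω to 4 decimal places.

v = -1.2500, ω = 0.2500

Δθ = 2.594395 − 2.094395 = 0.500000
ω = Δθ/dt = 0.500000/2.0 = 0.2500
R = −Δy/(cos θ' − cos θ) = -5.0000
v = R·ω = -5.0000·0.2500 = -1.2500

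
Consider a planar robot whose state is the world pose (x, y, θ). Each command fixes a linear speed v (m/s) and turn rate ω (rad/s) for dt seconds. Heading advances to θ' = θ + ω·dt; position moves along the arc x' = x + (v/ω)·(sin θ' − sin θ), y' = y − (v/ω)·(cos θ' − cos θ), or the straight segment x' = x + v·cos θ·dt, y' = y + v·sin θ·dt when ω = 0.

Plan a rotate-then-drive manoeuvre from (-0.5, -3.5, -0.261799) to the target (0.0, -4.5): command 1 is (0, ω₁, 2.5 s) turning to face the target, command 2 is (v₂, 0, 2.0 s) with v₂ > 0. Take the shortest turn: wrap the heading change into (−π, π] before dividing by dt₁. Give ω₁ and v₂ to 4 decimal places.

ω₁ = -0.3381, v₂ = 0.5590

heading to target = atan2(-4.5−-3.5, 0−-0.5) = -1.1071
Δθ = wrap(-1.1071 − -0.2618) = -0.8453; ω₁ = Δθ/dt₁ = -0.3381
distance = √((0−-0.5)² + (-4.5−-3.5)²) = 1.1180; v₂ = distance/dt₂ = 0.5590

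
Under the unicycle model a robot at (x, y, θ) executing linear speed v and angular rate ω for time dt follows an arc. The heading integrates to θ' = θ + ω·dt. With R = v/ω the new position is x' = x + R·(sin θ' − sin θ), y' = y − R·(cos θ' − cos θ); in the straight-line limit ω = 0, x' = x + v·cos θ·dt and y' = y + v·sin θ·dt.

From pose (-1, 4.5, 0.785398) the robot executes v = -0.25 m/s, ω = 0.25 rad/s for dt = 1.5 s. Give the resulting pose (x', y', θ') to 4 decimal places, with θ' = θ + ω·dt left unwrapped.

(-1.2099, 4.1919, 1.1604)

θ' = 0.7854 + 0.25·1.5 = 1.1604
R = v/ω = -0.25/0.25 = -1.0000
x' = -1 + -1.0000·(sin 1.1604 − sin 0.7854) = -1.2099
y' = 4.5 − -1.0000·(cos 1.1604 − cos 0.7854) = 4.1919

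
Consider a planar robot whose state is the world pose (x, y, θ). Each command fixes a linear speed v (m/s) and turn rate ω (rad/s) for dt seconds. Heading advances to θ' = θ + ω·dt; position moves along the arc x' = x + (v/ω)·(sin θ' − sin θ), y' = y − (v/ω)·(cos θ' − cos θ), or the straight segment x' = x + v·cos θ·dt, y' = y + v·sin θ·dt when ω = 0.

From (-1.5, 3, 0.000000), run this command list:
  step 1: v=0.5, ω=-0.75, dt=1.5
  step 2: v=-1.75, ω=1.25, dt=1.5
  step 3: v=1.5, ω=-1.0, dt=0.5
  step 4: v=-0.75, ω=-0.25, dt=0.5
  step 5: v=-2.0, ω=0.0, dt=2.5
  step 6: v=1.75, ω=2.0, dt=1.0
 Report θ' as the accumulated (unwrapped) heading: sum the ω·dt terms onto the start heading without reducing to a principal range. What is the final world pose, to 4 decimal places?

(-7.1588, 4.0328, 2.1250)

step 1: θ'=-1.1250 (R=-0.6667) → pose (-0.8985, 2.6208, -1.1250)
step 2: θ'=0.7500 (R=-1.4000) → pose (-3.1160, 3.0415, 0.7500)
step 3: θ'=0.2500 (R=-1.5000) → pose (-2.4646, 3.3973, 0.2500)
step 4: θ'=0.1250 (R=3.0000) → pose (-2.8328, 3.3275, 0.1250)
step 5: θ'=0.1250 (straight) → pose (-7.7938, 2.7041, 0.1250)
step 6: θ'=2.1250 (R=0.8750) → pose (-7.1588, 4.0328, 2.1250)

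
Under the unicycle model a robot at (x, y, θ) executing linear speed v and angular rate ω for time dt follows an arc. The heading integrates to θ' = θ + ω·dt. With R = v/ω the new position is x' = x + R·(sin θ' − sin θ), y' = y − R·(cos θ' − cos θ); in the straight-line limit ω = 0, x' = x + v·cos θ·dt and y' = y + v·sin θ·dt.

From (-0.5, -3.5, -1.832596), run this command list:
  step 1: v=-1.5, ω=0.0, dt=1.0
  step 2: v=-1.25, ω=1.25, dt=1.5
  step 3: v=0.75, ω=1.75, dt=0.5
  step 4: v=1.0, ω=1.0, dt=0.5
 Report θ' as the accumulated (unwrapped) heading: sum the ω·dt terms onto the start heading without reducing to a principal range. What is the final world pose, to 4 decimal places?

(-0.6037, -0.1704, 1.4174)

step 1: θ'=-1.8326 (straight) → pose (-0.1118, -2.0511, -1.8326)
step 2: θ'=0.0424 (R=-1.0000) → pose (-1.1201, -0.7932, 0.0424)
step 3: θ'=0.9174 (R=0.4286) → pose (-0.7980, -0.6255, 0.9174)
step 4: θ'=1.4174 (R=1.0000) → pose (-0.6037, -0.1704, 1.4174)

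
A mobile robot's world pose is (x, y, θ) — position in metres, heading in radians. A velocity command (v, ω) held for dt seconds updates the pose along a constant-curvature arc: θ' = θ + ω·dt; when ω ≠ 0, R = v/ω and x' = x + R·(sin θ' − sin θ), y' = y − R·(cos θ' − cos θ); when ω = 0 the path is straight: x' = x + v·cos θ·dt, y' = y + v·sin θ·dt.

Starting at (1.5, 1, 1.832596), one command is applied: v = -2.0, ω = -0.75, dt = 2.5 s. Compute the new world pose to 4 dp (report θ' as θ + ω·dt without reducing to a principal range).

θ' = 1.8326 + -0.75·2.5 = -0.0424
R = v/ω = -2.0/-0.75 = 2.6667
x' = 1.5 + 2.6667·(sin -0.0424 − sin 1.8326) = -1.1888
y' = 1 − 2.6667·(cos -0.0424 − cos 1.8326) = -2.3545

(-1.1888, -2.3545, -0.0424)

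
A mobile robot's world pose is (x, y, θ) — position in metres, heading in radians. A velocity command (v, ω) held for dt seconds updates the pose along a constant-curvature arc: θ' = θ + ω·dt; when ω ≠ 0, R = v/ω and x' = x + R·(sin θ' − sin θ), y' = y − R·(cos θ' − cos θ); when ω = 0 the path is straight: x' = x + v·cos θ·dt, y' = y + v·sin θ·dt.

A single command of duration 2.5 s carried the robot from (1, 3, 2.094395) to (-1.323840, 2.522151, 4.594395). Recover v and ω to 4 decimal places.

Δθ = 4.594395 − 2.094395 = 2.500000
ω = Δθ/dt = 2.500000/2.5 = 1.0000
R = Δx/(sin θ' − sin θ) = 1.2500
v = R·ω = 1.2500·1.0000 = 1.2500

v = 1.2500, ω = 1.0000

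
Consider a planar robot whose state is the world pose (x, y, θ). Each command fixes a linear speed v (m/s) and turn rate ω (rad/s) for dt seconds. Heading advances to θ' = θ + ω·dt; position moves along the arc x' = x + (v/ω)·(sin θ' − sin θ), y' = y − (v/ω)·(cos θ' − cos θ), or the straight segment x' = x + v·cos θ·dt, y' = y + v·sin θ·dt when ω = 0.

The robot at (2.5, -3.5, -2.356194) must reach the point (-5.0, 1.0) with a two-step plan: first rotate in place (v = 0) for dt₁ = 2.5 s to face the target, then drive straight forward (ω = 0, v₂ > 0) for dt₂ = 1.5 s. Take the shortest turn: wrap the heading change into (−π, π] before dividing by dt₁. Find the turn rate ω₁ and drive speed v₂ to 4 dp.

heading to target = atan2(1−-3.5, -5−2.5) = 2.6012
Δθ = wrap(2.6012 − -2.3562) = -1.3258; ω₁ = Δθ/dt₁ = -0.5303
distance = √((-5−2.5)² + (1−-3.5)²) = 8.7464; v₂ = distance/dt₂ = 5.8310

ω₁ = -0.5303, v₂ = 5.8310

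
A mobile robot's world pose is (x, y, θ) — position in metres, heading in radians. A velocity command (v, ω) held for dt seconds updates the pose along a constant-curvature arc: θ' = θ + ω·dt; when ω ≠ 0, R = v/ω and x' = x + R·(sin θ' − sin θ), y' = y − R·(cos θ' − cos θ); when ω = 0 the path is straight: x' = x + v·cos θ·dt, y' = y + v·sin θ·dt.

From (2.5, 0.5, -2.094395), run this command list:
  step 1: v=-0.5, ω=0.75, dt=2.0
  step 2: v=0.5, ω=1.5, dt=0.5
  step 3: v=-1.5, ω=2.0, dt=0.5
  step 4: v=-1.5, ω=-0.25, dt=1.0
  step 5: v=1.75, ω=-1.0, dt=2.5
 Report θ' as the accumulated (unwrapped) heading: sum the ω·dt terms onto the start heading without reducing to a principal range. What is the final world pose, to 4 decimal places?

(4.3212, -1.5104, -1.5944)

step 1: θ'=-0.5944 (R=-0.6667) → pose (2.2960, 1.3857, -0.5944)
step 2: θ'=0.1556 (R=0.3333) → pose (2.5343, 1.3325, 0.1556)
step 3: θ'=1.1556 (R=-0.7500) → pose (1.9643, 0.8941, 1.1556)
step 4: θ'=0.9056 (R=6.0000) → pose (1.1948, -0.3890, 0.9056)
step 5: θ'=-1.5944 (R=-1.7500) → pose (4.3212, -1.5104, -1.5944)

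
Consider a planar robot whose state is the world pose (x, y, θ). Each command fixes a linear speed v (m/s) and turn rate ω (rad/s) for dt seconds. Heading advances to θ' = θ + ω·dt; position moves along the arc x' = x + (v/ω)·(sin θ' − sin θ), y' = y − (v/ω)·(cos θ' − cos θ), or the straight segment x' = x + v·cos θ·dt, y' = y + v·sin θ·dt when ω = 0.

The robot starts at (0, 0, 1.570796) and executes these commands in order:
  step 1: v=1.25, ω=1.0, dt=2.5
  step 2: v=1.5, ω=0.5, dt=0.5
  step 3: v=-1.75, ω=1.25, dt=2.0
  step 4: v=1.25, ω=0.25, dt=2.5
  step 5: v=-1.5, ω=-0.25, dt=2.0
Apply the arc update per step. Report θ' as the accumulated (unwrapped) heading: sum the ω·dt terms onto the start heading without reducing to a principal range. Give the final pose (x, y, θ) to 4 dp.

step 1: θ'=4.0708 (R=1.2500) → pose (-2.2514, 0.7481, 4.0708)
step 2: θ'=4.3208 (R=3.0000) → pose (-2.6209, 0.0977, 4.3208)
step 3: θ'=6.8208 (R=-1.4000) → pose (-4.6318, 1.8345, 6.8208)
step 4: θ'=7.4458 (R=5.0000) → pose (-2.6031, 4.1444, 7.4458)
step 5: θ'=6.9458 (R=6.0000) → pose (-4.4191, 1.7958, 6.9458)

(-4.4191, 1.7958, 6.9458)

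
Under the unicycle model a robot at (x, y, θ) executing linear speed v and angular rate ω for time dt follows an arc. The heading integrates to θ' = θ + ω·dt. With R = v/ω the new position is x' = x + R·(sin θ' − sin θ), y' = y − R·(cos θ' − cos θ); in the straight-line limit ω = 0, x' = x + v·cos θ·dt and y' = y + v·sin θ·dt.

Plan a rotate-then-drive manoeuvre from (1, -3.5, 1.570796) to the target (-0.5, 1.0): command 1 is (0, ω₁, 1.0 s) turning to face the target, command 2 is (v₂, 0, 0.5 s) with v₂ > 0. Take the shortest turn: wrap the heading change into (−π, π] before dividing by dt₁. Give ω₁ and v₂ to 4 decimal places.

heading to target = atan2(1−-3.5, -0.5−1) = 1.8925
Δθ = wrap(1.8925 − 1.5708) = 0.3218; ω₁ = Δθ/dt₁ = 0.3218
distance = √((-0.5−1)² + (1−-3.5)²) = 4.7434; v₂ = distance/dt₂ = 9.4868

ω₁ = 0.3218, v₂ = 9.4868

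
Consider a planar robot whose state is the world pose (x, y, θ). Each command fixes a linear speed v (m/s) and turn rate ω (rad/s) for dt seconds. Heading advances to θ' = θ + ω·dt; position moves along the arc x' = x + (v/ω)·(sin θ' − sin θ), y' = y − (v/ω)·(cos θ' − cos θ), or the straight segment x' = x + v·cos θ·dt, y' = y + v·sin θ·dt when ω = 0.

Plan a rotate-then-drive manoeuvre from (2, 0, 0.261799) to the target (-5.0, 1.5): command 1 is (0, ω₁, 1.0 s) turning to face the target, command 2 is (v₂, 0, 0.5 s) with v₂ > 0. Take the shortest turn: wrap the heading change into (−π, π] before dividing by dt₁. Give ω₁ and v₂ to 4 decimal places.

heading to target = atan2(1.5−0, -5−2) = 2.9305
Δθ = wrap(2.9305 − 0.2618) = 2.6687; ω₁ = Δθ/dt₁ = 2.6687
distance = √((-5−2)² + (1.5−0)²) = 7.1589; v₂ = distance/dt₂ = 14.3178

ω₁ = 2.6687, v₂ = 14.3178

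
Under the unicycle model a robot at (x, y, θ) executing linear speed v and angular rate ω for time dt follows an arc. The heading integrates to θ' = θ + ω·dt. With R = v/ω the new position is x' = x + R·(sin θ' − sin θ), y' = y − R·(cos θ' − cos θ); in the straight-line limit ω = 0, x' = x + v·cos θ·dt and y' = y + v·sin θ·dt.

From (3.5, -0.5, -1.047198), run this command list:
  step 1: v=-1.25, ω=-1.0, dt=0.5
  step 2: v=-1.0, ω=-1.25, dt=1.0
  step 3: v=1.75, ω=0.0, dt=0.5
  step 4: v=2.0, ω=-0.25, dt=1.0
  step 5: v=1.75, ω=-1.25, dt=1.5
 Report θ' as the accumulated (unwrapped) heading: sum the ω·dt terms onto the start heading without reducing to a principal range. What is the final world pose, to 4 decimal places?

(-0.4093, 1.8232, -4.9222)

step 1: θ'=-1.5472 (R=1.2500) → pose (3.3329, 0.0955, -1.5472)
step 2: θ'=-2.7972 (R=0.8000) → pose (3.8626, 0.8674, -2.7972)
step 3: θ'=-2.7972 (straight) → pose (3.0389, 0.5720, -2.7972)
step 4: θ'=-3.0472 (R=-8.0000) → pose (1.0920, 0.1378, -3.0472)
step 5: θ'=-4.9222 (R=-1.4000) → pose (-0.4093, 1.8232, -4.9222)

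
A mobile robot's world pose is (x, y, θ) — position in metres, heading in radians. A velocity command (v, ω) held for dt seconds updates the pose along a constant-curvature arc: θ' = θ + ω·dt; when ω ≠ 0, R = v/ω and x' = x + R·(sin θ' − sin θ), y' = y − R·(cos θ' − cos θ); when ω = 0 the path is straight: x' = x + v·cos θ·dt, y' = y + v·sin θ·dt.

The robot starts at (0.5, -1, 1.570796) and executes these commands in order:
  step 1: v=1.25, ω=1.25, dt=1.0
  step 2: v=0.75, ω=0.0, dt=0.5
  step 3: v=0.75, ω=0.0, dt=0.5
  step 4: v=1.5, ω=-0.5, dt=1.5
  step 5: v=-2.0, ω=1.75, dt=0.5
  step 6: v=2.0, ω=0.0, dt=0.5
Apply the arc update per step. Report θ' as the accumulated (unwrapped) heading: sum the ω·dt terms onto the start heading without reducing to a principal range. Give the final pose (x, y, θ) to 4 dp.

(-2.7835, 1.2156, 2.9458)

step 1: θ'=2.8208 (R=1.0000) → pose (-0.1847, -0.0510, 2.8208)
step 2: θ'=2.8208 (straight) → pose (-0.5405, 0.0672, 2.8208)
step 3: θ'=2.8208 (straight) → pose (-0.8964, 0.1855, 2.8208)
step 4: θ'=2.0708 (R=-3.0000) → pose (-2.5832, 1.5942, 2.0708)
step 5: θ'=2.9458 (R=-1.1429) → pose (-1.8026, 1.0210, 2.9458)
step 6: θ'=2.9458 (straight) → pose (-2.7835, 1.2156, 2.9458)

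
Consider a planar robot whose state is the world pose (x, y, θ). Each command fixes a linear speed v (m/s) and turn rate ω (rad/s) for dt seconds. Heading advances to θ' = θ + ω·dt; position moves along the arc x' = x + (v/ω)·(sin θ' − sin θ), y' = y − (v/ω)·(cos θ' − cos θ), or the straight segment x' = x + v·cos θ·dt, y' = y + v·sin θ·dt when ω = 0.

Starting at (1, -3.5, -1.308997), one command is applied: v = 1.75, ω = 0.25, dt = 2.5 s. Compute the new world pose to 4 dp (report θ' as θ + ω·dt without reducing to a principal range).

(3.3382, -7.1136, -0.6840)

θ' = -1.3090 + 0.25·2.5 = -0.6840
R = v/ω = 1.75/0.25 = 7.0000
x' = 1 + 7.0000·(sin -0.6840 − sin -1.3090) = 3.3382
y' = -3.5 − 7.0000·(cos -0.6840 − cos -1.3090) = -7.1136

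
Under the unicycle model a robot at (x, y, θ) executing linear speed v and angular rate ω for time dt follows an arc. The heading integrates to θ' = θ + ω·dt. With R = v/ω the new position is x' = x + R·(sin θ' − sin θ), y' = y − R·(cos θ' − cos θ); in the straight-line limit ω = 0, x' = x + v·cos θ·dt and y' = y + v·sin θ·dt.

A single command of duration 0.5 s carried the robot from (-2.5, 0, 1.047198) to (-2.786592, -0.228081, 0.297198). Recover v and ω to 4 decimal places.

v = -0.7500, ω = -1.5000

Δθ = 0.297198 − 1.047198 = -0.750000
ω = Δθ/dt = -0.750000/0.5 = -1.5000
R = Δx/(sin θ' − sin θ) = 0.5000
v = R·ω = 0.5000·-1.5000 = -0.7500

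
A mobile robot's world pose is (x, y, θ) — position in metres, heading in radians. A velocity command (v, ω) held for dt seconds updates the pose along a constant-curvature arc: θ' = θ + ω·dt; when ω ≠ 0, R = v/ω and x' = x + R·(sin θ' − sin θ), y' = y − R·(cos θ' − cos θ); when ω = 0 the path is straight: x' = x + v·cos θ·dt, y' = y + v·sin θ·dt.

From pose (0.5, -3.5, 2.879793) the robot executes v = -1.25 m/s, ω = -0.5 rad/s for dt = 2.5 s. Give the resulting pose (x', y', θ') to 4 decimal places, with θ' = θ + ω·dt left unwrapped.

(2.3486, -5.7674, 1.6298)

θ' = 2.8798 + -0.5·2.5 = 1.6298
R = v/ω = -1.25/-0.5 = 2.5000
x' = 0.5 + 2.5000·(sin 1.6298 − sin 2.8798) = 2.3486
y' = -3.5 − 2.5000·(cos 1.6298 − cos 2.8798) = -5.7674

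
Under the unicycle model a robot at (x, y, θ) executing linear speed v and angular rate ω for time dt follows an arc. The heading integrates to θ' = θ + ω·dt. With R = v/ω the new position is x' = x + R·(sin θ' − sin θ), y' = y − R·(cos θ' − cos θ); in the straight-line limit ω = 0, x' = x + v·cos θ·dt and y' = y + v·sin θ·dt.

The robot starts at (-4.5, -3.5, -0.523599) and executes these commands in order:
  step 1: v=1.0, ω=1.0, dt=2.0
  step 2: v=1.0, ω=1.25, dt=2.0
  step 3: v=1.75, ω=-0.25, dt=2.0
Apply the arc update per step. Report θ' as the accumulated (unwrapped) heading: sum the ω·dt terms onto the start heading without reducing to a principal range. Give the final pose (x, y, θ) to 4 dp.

(-7.2819, -4.0278, 3.4764)

step 1: θ'=1.4764 (R=1.0000) → pose (-3.0045, -2.7282, 1.4764)
step 2: θ'=3.9764 (R=0.8000) → pose (-4.3938, -2.1158, 3.9764)
step 3: θ'=3.4764 (R=-7.0000) → pose (-7.2819, -4.0278, 3.4764)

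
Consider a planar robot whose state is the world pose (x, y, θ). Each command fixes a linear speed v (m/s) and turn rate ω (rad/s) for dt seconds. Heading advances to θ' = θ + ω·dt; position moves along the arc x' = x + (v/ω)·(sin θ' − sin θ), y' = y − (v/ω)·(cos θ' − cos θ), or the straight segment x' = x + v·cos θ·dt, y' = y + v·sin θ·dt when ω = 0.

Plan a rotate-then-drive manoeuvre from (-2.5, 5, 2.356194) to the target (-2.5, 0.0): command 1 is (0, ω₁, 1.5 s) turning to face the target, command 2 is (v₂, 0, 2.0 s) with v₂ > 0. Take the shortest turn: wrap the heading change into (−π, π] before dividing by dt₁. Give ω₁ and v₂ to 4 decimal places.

heading to target = atan2(0−5, -2.5−-2.5) = -1.5708
Δθ = wrap(-1.5708 − 2.3562) = 2.3562; ω₁ = Δθ/dt₁ = 1.5708
distance = √((-2.5−-2.5)² + (0−5)²) = 5.0000; v₂ = distance/dt₂ = 2.5000

ω₁ = 1.5708, v₂ = 2.5000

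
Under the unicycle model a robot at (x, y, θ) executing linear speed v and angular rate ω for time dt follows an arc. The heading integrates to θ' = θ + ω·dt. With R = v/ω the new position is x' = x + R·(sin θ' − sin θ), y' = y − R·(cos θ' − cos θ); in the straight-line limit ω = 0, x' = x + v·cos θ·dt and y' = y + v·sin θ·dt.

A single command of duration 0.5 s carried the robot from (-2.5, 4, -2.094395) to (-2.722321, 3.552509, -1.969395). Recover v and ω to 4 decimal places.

Δθ = -1.969395 − -2.094395 = 0.125000
ω = Δθ/dt = 0.125000/0.5 = 0.2500
R = −Δy/(cos θ' − cos θ) = 4.0000
v = R·ω = 4.0000·0.2500 = 1.0000

v = 1.0000, ω = 0.2500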